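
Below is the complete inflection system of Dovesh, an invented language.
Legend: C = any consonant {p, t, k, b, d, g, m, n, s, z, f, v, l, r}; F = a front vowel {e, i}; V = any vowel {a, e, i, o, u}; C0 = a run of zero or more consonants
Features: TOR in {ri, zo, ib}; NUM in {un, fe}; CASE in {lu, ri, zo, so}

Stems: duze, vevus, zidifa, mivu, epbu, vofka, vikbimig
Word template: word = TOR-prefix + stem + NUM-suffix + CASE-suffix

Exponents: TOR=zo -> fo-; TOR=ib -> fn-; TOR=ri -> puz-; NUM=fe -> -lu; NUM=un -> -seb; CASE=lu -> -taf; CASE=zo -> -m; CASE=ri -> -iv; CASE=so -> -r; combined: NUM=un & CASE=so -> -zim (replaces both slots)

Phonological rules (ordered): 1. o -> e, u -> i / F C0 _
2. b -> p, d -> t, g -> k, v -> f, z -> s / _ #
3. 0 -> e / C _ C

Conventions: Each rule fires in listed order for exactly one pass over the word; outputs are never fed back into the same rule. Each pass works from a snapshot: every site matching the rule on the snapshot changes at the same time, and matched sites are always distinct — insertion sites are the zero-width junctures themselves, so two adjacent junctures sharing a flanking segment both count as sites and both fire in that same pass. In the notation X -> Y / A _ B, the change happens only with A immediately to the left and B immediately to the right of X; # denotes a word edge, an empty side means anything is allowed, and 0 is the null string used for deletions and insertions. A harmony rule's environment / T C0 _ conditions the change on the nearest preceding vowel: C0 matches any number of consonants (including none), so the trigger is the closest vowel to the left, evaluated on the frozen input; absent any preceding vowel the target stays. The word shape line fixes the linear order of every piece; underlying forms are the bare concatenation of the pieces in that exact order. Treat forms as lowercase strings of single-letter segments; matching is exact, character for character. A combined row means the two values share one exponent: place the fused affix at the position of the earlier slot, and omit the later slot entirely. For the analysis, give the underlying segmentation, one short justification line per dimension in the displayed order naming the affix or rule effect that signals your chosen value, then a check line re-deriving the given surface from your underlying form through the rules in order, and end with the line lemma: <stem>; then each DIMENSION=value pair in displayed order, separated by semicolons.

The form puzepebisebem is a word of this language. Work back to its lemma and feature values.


underlying: puz-epbu-seb-m
TOR=ri - signalled by the affix puz-
NUM=un - signalled by the affix -seb
CASE=zo - signalled by the affix -m
check: puzepbusebm -> puzepbisebm -> puzepbisebm -> puzepebisebem
lemma: epbu; TOR=ri; NUM=un; CASE=zo


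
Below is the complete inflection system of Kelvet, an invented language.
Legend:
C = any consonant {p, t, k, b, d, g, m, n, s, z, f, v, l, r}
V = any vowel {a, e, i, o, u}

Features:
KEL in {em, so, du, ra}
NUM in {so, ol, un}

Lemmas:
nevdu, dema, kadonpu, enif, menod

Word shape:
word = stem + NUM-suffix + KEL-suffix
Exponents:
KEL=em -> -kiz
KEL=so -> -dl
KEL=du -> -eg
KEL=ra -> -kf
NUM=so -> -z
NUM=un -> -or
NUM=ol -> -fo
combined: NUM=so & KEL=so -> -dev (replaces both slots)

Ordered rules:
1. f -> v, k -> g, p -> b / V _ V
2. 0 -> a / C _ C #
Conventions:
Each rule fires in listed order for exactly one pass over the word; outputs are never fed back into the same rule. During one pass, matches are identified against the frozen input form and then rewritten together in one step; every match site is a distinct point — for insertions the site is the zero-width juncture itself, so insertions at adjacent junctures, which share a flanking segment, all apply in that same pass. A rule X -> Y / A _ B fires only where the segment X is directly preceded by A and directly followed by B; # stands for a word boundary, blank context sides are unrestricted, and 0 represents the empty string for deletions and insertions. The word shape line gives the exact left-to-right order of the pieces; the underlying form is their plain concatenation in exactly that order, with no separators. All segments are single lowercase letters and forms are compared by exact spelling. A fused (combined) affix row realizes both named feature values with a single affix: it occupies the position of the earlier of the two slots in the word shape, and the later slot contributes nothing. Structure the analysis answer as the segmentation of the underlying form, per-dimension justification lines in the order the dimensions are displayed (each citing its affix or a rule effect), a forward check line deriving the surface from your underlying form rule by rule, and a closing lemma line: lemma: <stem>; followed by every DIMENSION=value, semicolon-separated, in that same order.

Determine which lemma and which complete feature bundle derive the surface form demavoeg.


underlying: dema-fo-eg
KEL=du - signalled by the affix -eg
NUM=ol - signalled by the affix -fo
check: demafoeg -> demavoeg -> demavoeg
lemma: dema; KEL=du; NUM=ol


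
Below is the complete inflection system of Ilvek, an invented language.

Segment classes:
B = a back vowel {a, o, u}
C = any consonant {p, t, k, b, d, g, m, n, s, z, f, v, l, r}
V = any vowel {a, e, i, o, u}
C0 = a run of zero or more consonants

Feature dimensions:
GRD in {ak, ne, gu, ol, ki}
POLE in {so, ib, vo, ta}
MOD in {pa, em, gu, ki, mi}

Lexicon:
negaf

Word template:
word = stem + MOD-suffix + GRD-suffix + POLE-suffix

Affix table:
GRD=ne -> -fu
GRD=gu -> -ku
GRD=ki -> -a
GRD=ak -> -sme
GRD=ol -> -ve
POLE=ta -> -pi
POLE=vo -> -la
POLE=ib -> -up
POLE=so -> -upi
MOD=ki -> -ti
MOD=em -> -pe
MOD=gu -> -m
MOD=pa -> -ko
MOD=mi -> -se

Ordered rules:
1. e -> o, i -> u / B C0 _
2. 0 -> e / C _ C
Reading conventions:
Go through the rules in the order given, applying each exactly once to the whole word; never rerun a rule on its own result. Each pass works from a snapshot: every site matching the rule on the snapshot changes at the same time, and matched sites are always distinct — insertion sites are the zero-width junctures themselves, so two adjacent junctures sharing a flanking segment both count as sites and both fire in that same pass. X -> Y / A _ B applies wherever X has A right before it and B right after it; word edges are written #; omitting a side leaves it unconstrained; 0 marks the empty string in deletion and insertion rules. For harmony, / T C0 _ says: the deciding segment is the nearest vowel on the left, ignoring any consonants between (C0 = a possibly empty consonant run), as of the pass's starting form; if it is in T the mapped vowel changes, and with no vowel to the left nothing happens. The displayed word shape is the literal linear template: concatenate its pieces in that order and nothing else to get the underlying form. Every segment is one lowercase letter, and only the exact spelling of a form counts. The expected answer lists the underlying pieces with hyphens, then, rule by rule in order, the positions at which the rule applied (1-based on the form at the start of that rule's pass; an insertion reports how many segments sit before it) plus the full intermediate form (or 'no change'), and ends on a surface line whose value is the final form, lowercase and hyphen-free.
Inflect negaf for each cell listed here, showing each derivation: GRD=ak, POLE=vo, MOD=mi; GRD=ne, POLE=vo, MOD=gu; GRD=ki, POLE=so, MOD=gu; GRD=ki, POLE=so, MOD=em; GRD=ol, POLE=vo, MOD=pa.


cell GRD=ak, POLE=vo, MOD=mi:
underlying: negaf-se-sme-la
1. e -> o, i -> u / B C0 _: fires at position(s) 7: negafsosmela
2. 0 -> e / C _ C: inserts after position(s) 5, 8: negafesosemela
surface: negafesosemela

cell GRD=ne, POLE=vo, MOD=gu:
underlying: negaf-m-fu-la
1. e -> o, i -> u / B C0 _: no change
2. 0 -> e / C _ C: inserts after position(s) 5, 6: negafemefula
surface: negafemefula

cell GRD=ki, POLE=so, MOD=gu:
underlying: negaf-m-a-upi
1. e -> o, i -> u / B C0 _: fires at position(s) 10: negafmaupu
2. 0 -> e / C _ C: inserts after position(s) 5: negafemaupu
surface: negafemaupu

cell GRD=ki, POLE=so, MOD=em:
underlying: negaf-pe-a-upi
1. e -> o, i -> u / B C0 _: fires at position(s) 7, 11: negafpoaupu
2. 0 -> e / C _ C: inserts after position(s) 5: negafepoaupu
surface: negafepoaupu

cell GRD=ol, POLE=vo, MOD=pa:
underlying: negaf-ko-ve-la
1. e -> o, i -> u / B C0 _: fires at position(s) 9: negafkovola
2. 0 -> e / C _ C: inserts after position(s) 5: negafekovola
surface: negafekovola


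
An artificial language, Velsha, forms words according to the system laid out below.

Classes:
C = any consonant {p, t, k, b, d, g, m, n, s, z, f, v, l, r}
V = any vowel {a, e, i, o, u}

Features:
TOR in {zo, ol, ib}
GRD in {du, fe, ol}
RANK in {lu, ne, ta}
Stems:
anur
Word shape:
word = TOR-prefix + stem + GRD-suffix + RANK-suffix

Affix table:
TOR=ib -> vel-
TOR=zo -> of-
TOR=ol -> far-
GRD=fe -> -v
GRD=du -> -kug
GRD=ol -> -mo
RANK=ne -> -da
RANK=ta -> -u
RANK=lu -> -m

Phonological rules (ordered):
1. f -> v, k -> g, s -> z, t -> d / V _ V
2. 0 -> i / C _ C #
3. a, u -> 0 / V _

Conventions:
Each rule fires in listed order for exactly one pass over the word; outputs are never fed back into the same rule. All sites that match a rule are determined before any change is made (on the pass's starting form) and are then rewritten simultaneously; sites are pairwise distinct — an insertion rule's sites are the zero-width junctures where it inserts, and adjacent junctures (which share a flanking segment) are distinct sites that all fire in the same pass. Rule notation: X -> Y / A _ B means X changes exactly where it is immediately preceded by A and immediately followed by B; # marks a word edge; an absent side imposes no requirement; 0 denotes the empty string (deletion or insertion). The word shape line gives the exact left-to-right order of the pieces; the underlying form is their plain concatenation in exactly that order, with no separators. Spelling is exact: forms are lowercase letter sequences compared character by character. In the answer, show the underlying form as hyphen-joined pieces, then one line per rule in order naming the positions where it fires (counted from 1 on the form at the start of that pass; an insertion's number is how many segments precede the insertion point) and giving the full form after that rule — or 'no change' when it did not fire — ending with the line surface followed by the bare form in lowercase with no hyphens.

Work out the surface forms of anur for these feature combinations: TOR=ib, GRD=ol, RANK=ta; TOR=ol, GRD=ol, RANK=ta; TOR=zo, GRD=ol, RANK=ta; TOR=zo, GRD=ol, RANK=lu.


cell TOR=ib, GRD=ol, RANK=ta:
underlying: vel-anur-mo-u
1. f -> v, k -> g, s -> z, t -> d / V _ V: no change
2. 0 -> i / C _ C #: no change
3. a, u -> 0 / V _: fires at position(s) 10: velanurmo
surface: velanurmo

cell TOR=ol, GRD=ol, RANK=ta:
underlying: far-anur-mo-u
1. f -> v, k -> g, s -> z, t -> d / V _ V: no change
2. 0 -> i / C _ C #: no change
3. a, u -> 0 / V _: fires at position(s) 10: faranurmo
surface: faranurmo

cell TOR=zo, GRD=ol, RANK=ta:
underlying: of-anur-mo-u
1. f -> v, k -> g, s -> z, t -> d / V _ V: fires at position(s) 2: ovanurmou
2. 0 -> i / C _ C #: no change
3. a, u -> 0 / V _: fires at position(s) 9: ovanurmo
surface: ovanurmo

cell TOR=zo, GRD=ol, RANK=lu:
underlying: of-anur-mo-m
1. f -> v, k -> g, s -> z, t -> d / V _ V: fires at position(s) 2: ovanurmom
2. 0 -> i / C _ C #: no change
3. a, u -> 0 / V _: no change
surface: ovanurmom


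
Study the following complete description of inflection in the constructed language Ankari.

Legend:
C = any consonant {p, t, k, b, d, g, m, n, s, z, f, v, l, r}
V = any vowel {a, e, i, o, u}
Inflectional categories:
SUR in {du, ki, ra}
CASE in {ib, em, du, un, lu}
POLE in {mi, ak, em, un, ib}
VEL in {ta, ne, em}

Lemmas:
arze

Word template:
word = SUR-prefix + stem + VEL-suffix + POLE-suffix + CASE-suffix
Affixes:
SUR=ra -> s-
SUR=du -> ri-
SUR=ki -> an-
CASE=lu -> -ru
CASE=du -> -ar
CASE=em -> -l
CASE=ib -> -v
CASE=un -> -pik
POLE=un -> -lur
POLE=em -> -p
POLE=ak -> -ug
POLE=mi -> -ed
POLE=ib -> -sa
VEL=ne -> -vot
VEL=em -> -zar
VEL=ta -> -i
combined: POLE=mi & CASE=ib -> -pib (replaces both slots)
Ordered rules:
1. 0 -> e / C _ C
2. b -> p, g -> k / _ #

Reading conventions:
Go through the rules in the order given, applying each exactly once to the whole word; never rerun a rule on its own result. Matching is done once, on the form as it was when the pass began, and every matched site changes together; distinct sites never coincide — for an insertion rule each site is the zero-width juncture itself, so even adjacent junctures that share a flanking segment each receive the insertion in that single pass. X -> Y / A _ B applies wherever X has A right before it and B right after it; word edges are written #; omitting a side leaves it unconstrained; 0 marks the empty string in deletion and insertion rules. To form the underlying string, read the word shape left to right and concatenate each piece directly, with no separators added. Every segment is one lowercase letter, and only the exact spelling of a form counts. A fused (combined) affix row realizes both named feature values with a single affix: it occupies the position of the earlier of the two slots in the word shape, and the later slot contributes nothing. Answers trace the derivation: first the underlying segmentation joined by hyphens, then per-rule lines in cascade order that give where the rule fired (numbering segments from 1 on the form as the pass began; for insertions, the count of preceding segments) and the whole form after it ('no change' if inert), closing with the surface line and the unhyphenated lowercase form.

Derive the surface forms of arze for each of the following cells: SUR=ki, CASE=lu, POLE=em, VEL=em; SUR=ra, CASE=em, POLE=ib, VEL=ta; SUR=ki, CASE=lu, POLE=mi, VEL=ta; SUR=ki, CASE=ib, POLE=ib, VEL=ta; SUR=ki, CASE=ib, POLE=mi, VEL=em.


cell SUR=ki, CASE=lu, POLE=em, VEL=em:
underlying: an-arze-zar-p-ru
1. 0 -> e / C _ C: inserts after position(s) 4, 9, 10: anarezezareperu
2. b -> p, g -> k / _ #: no change
surface: anarezezareperu

cell SUR=ra, CASE=em, POLE=ib, VEL=ta:
underlying: s-arze-i-sa-l
1. 0 -> e / C _ C: inserts after position(s) 3: sarezeisal
2. b -> p, g -> k / _ #: no change
surface: sarezeisal

cell SUR=ki, CASE=lu, POLE=mi, VEL=ta:
underlying: an-arze-i-ed-ru
1. 0 -> e / C _ C: inserts after position(s) 4, 9: anarezeiederu
2. b -> p, g -> k / _ #: no change
surface: anarezeiederu

cell SUR=ki, CASE=ib, POLE=ib, VEL=ta:
underlying: an-arze-i-sa-v
1. 0 -> e / C _ C: inserts after position(s) 4: anarezeisav
2. b -> p, g -> k / _ #: no change
surface: anarezeisav

cell SUR=ki, CASE=ib, POLE=mi, VEL=em:
underlying: an-arze-zar-pib
1. 0 -> e / C _ C: inserts after position(s) 4, 9: anarezezarepib
2. b -> p, g -> k / _ #: fires at position(s) 14: anarezezarepip
surface: anarezezarepip


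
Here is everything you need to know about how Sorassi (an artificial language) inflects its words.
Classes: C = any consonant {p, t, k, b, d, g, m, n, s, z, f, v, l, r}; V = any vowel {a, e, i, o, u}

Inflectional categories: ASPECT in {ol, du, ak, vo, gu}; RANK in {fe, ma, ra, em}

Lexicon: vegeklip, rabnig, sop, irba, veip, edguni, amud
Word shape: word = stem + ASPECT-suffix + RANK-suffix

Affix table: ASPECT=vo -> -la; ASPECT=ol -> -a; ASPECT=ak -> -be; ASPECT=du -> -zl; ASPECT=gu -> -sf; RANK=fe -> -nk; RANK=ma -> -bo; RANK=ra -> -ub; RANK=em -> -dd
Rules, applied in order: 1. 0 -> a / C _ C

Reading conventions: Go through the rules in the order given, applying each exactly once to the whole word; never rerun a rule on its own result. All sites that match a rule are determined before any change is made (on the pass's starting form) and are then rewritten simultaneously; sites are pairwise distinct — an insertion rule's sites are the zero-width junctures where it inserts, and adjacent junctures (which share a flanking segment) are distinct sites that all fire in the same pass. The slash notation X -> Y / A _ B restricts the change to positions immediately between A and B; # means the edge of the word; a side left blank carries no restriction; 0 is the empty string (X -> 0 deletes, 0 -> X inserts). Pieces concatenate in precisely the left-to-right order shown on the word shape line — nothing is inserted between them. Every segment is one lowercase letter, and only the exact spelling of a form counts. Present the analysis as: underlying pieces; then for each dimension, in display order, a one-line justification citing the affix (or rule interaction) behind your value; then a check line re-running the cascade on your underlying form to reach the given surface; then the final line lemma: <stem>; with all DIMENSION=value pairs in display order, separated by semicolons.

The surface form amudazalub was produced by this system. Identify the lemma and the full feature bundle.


underlying: amud-zl-ub
ASPECT=du - signalled by the affix -zl
RANK=ra - signalled by the affix -ub
check: amudzlub -> amudazalub
lemma: amud; ASPECT=du; RANK=ra


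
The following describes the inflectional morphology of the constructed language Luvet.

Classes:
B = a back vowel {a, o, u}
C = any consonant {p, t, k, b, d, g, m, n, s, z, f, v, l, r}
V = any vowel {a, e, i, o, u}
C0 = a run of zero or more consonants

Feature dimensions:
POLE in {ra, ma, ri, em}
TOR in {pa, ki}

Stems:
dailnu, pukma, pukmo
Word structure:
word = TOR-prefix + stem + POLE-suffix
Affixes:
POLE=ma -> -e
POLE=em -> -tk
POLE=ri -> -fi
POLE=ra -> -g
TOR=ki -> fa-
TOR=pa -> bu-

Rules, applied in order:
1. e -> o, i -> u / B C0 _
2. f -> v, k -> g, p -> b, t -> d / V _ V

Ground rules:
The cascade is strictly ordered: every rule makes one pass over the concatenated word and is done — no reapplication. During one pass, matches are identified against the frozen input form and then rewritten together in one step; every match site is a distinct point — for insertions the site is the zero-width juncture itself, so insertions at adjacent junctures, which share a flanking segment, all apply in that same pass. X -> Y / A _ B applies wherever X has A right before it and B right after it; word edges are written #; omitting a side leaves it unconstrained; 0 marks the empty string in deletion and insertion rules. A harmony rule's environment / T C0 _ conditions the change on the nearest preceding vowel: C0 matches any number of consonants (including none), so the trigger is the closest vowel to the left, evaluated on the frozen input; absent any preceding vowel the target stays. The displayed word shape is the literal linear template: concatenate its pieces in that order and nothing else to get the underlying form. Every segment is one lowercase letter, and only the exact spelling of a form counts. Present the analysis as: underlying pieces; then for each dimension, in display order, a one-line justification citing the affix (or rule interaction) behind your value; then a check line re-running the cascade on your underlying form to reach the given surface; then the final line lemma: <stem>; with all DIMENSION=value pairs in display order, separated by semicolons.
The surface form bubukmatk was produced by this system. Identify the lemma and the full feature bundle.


underlying: bu-pukma-tk
POLE=em - signalled by the affix -tk
TOR=pa - signalled by the affix bu-
check: bupukmatk -> bupukmatk -> bubukmatk
lemma: pukma; POLE=em; TOR=pa


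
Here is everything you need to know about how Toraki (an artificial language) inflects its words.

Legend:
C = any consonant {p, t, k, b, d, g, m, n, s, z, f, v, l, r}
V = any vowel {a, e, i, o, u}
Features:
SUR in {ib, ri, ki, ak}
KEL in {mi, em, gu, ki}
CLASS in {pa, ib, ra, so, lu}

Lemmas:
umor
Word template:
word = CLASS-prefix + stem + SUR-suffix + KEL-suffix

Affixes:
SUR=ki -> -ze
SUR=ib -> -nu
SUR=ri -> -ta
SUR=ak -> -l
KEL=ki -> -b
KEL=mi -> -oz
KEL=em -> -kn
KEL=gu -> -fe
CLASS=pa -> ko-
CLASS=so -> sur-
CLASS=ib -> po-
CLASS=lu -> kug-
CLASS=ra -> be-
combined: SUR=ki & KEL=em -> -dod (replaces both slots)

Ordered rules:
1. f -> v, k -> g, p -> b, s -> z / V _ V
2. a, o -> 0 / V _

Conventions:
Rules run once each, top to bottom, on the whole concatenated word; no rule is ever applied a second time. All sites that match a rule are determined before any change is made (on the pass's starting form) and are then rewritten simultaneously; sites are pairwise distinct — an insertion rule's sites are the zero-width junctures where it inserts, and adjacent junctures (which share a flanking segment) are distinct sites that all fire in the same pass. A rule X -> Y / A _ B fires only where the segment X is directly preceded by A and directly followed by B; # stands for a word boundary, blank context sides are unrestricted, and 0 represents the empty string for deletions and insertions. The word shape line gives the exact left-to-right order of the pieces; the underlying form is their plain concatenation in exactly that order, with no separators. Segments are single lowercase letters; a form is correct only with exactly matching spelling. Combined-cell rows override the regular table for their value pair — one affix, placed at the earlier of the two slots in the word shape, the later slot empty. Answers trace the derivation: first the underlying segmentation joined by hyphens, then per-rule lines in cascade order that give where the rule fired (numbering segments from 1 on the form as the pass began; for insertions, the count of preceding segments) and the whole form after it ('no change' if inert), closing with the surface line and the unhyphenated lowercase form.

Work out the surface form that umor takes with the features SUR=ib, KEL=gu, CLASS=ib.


underlying: po-umor-nu-fe
1. f -> v, k -> g, p -> b, s -> z / V _ V: fires at position(s) 9: poumornuve
2. a, o -> 0 / V _: no change
surface: poumornuve


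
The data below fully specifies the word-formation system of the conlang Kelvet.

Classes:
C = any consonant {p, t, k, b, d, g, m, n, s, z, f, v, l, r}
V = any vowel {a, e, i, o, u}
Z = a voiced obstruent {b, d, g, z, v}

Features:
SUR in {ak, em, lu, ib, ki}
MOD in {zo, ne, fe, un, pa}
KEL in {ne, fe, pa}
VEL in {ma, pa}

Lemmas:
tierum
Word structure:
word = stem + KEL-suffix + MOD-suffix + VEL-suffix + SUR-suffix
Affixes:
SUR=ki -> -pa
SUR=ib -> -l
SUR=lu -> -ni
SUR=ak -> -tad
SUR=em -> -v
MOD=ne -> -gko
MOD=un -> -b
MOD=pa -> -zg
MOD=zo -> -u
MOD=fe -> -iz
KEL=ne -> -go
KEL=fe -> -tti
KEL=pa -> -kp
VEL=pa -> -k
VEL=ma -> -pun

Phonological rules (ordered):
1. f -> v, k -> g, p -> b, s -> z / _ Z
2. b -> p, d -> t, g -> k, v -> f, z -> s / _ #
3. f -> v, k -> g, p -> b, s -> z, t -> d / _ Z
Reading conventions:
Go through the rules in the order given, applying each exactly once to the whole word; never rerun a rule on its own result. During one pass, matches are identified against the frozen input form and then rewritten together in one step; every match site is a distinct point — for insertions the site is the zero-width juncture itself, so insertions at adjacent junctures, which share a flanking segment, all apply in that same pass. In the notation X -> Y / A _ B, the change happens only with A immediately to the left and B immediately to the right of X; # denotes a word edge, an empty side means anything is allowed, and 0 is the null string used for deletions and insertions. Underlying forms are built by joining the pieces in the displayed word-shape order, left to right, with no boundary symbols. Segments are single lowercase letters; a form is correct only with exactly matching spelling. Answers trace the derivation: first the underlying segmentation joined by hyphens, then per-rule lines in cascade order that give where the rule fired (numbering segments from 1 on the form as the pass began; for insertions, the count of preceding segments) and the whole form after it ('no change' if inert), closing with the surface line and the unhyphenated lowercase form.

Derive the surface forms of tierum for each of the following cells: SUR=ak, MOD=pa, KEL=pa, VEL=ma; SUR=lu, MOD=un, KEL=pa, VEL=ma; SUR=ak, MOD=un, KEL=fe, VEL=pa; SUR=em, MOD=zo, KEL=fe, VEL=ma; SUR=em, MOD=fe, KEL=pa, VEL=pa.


cell SUR=ak, MOD=pa, KEL=pa, VEL=ma:
underlying: tierum-kp-zg-pun-tad
1. f -> v, k -> g, p -> b, s -> z / _ Z: fires at position(s) 8: tierumkbzgpuntad
2. b -> p, d -> t, g -> k, v -> f, z -> s / _ #: fires at position(s) 16: tierumkbzgpuntat
3. f -> v, k -> g, p -> b, s -> z, t -> d / _ Z: fires at position(s) 7: tierumgbzgpuntat
surface: tierumgbzgpuntat

cell SUR=lu, MOD=un, KEL=pa, VEL=ma:
underlying: tierum-kp-b-pun-ni
1. f -> v, k -> g, p -> b, s -> z / _ Z: fires at position(s) 8: tierumkbbpunni
2. b -> p, d -> t, g -> k, v -> f, z -> s / _ #: no change
3. f -> v, k -> g, p -> b, s -> z, t -> d / _ Z: fires at position(s) 7: tierumgbbpunni
surface: tierumgbbpunni

cell SUR=ak, MOD=un, KEL=fe, VEL=pa:
underlying: tierum-tti-b-k-tad
1. f -> v, k -> g, p -> b, s -> z / _ Z: no change
2. b -> p, d -> t, g -> k, v -> f, z -> s / _ #: fires at position(s) 14: tierumttibktat
3. f -> v, k -> g, p -> b, s -> z, t -> d / _ Z: no change
surface: tierumttibktat

cell SUR=em, MOD=zo, KEL=fe, VEL=ma:
underlying: tierum-tti-u-pun-v
1. f -> v, k -> g, p -> b, s -> z / _ Z: no change
2. b -> p, d -> t, g -> k, v -> f, z -> s / _ #: fires at position(s) 14: tierumttiupunf
3. f -> v, k -> g, p -> b, s -> z, t -> d / _ Z: no change
surface: tierumttiupunf

cell SUR=em, MOD=fe, KEL=pa, VEL=pa:
underlying: tierum-kp-iz-k-v
1. f -> v, k -> g, p -> b, s -> z / _ Z: fires at position(s) 11: tierumkpizgv
2. b -> p, d -> t, g -> k, v -> f, z -> s / _ #: fires at position(s) 12: tierumkpizgf
3. f -> v, k -> g, p -> b, s -> z, t -> d / _ Z: no change
surface: tierumkpizgf


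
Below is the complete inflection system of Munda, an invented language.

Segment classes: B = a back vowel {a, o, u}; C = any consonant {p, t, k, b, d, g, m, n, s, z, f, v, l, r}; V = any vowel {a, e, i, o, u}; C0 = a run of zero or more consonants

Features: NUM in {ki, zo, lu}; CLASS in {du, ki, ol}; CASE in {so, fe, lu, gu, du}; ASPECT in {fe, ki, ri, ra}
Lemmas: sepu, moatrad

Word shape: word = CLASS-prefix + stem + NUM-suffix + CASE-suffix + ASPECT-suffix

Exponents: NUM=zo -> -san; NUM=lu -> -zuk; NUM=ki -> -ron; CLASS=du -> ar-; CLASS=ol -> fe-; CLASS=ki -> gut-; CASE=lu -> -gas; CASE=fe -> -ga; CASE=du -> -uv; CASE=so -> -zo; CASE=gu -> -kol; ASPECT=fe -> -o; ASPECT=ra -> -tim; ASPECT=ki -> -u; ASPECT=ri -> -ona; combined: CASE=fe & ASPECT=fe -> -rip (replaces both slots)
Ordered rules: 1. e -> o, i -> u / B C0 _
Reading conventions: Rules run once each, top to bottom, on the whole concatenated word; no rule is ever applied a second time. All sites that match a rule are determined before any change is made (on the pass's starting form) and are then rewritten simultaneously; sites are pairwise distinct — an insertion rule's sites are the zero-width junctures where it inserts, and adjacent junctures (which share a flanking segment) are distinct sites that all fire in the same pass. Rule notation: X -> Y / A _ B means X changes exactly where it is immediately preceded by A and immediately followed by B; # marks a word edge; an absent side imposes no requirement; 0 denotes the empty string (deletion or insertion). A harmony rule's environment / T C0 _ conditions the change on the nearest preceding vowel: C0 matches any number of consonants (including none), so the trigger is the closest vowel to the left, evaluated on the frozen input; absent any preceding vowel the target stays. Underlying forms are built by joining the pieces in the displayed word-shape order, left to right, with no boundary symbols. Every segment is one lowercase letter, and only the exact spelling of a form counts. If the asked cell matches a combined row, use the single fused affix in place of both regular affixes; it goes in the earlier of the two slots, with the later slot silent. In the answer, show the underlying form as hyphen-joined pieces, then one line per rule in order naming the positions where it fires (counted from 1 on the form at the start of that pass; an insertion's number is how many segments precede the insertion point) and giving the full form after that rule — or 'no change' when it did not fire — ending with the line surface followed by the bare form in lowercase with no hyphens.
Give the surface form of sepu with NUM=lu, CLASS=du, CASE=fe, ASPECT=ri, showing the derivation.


underlying: ar-sepu-zuk-ga-ona
1. e -> o, i -> u / B C0 _: fires at position(s) 4: arsopuzukgaona
surface: arsopuzukgaona


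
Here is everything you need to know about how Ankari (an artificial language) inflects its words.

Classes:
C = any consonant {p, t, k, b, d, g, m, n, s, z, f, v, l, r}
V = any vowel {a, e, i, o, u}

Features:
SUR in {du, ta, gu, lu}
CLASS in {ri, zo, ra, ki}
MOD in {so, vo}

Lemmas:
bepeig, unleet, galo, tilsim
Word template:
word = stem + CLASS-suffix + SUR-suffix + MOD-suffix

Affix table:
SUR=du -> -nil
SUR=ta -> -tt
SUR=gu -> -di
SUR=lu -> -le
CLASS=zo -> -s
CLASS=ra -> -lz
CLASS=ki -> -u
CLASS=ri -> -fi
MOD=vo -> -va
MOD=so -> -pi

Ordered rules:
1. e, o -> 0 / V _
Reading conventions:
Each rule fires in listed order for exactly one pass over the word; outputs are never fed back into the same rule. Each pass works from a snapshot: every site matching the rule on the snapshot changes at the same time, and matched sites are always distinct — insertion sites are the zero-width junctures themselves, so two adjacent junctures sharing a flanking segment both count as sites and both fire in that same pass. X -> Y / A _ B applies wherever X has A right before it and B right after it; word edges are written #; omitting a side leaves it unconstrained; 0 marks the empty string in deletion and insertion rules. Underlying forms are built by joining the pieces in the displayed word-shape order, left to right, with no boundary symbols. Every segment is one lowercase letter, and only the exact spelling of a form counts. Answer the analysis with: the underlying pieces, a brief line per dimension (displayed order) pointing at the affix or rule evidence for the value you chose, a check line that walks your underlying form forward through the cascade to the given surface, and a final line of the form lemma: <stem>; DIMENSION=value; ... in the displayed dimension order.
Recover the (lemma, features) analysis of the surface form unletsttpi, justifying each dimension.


underlying: unleet-s-tt-pi
SUR=ta - signalled by the affix -tt
CLASS=zo - signalled by the affix -s
MOD=so - signalled by the affix -pi
check: unleetsttpi -> unletsttpi
lemma: unleet; SUR=ta; CLASS=zo; MOD=so


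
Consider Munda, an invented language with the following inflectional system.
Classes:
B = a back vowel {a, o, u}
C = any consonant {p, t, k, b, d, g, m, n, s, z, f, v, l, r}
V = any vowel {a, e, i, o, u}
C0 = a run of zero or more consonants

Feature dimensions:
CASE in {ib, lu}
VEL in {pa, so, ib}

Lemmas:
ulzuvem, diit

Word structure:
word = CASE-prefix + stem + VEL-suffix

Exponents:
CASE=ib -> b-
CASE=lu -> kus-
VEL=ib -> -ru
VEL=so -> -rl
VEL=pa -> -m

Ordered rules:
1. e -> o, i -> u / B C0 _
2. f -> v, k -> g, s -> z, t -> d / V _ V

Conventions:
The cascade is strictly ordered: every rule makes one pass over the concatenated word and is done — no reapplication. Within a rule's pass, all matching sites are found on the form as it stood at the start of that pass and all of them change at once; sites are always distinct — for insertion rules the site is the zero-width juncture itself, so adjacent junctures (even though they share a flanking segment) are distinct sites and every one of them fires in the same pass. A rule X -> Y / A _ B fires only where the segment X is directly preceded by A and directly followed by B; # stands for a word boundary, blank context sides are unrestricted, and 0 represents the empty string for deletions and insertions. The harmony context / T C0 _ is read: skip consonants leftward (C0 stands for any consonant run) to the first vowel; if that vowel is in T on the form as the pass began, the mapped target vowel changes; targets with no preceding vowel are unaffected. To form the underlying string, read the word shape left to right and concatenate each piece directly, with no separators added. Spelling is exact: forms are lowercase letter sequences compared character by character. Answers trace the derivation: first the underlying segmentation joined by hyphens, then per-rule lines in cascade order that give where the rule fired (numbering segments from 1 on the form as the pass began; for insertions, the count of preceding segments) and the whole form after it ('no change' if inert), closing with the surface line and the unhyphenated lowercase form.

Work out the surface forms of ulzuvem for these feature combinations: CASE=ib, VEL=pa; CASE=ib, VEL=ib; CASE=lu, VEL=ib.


cell CASE=ib, VEL=pa:
underlying: b-ulzuvem-m
1. e -> o, i -> u / B C0 _: fires at position(s) 7: bulzuvomm
2. f -> v, k -> g, s -> z, t -> d / V _ V: no change
surface: bulzuvomm

cell CASE=ib, VEL=ib:
underlying: b-ulzuvem-ru
1. e -> o, i -> u / B C0 _: fires at position(s) 7: bulzuvomru
2. f -> v, k -> g, s -> z, t -> d / V _ V: no change
surface: bulzuvomru

cell CASE=lu, VEL=ib:
underlying: kus-ulzuvem-ru
1. e -> o, i -> u / B C0 _: fires at position(s) 9: kusulzuvomru
2. f -> v, k -> g, s -> z, t -> d / V _ V: fires at position(s) 3: kuzulzuvomru
surface: kuzulzuvomru


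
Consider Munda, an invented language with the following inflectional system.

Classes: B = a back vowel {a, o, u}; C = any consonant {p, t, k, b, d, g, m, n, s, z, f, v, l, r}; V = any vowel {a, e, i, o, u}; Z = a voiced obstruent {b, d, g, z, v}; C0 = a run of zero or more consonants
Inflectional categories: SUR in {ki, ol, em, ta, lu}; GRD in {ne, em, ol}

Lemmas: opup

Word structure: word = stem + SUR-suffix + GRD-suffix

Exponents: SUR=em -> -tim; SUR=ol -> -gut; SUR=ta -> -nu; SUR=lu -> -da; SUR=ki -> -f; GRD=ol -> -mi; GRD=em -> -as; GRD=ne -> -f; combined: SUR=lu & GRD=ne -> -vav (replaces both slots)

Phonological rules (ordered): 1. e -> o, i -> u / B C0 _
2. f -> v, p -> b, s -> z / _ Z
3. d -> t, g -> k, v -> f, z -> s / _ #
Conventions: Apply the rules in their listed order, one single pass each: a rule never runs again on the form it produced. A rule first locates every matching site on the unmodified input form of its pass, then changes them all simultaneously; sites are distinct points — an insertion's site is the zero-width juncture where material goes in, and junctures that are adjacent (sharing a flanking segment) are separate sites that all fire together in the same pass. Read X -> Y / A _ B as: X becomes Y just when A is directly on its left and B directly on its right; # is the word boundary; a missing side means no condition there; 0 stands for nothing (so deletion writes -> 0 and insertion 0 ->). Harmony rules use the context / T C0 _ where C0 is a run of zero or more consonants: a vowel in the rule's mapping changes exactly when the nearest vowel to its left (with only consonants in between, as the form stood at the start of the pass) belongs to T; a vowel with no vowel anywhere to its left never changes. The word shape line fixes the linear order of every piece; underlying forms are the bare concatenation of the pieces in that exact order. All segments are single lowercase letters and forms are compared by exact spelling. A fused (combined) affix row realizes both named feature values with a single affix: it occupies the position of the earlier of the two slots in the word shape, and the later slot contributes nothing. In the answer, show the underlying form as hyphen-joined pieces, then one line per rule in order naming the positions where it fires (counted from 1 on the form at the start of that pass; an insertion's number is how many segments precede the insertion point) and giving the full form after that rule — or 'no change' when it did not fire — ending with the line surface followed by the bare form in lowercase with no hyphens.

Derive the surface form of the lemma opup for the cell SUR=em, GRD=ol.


underlying: opup-tim-mi
1. e -> o, i -> u / B C0 _: fires at position(s) 6: opuptummi
2. f -> v, p -> b, s -> z / _ Z: no change
3. d -> t, g -> k, v -> f, z -> s / _ #: no change
surface: opuptummi


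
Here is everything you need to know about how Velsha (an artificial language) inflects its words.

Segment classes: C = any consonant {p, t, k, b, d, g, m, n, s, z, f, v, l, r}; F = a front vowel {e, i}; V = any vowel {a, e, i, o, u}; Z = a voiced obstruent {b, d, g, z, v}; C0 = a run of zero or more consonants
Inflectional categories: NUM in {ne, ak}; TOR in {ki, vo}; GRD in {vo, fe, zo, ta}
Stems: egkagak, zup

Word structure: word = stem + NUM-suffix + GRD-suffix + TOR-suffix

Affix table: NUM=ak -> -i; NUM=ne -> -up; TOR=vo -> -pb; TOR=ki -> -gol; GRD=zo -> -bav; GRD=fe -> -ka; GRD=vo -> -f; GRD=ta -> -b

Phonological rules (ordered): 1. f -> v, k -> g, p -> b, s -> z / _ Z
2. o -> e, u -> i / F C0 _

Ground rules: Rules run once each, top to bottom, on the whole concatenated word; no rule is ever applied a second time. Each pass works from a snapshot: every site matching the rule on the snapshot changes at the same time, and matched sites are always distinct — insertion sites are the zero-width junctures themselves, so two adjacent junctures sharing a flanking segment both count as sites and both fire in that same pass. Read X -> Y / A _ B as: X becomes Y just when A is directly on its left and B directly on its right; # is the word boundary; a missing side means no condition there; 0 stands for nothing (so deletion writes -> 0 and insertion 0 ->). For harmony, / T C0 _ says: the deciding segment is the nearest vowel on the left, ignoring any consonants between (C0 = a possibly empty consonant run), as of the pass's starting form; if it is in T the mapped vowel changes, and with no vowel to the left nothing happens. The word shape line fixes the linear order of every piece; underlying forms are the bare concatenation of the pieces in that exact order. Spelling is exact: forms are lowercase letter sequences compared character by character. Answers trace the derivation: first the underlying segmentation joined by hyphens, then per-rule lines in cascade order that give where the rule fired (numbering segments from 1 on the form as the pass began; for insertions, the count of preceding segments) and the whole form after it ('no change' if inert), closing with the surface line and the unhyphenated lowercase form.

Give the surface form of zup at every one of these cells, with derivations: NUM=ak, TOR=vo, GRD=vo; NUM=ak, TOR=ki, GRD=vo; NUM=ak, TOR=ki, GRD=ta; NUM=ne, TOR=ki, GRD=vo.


cell NUM=ak, TOR=vo, GRD=vo:
underlying: zup-i-f-pb
1. f -> v, k -> g, p -> b, s -> z / _ Z: fires at position(s) 6: zupifbb
2. o -> e, u -> i / F C0 _: no change
surface: zupifbb

cell NUM=ak, TOR=ki, GRD=vo:
underlying: zup-i-f-gol
1. f -> v, k -> g, p -> b, s -> z / _ Z: fires at position(s) 5: zupivgol
2. o -> e, u -> i / F C0 _: fires at position(s) 7: zupivgel
surface: zupivgel

cell NUM=ak, TOR=ki, GRD=ta:
underlying: zup-i-b-gol
1. f -> v, k -> g, p -> b, s -> z / _ Z: no change
2. o -> e, u -> i / F C0 _: fires at position(s) 7: zupibgel
surface: zupibgel

cell NUM=ne, TOR=ki, GRD=vo:
underlying: zup-up-f-gol
1. f -> v, k -> g, p -> b, s -> z / _ Z: fires at position(s) 6: zupupvgol
2. o -> e, u -> i / F C0 _: no change
surface: zupupvgol


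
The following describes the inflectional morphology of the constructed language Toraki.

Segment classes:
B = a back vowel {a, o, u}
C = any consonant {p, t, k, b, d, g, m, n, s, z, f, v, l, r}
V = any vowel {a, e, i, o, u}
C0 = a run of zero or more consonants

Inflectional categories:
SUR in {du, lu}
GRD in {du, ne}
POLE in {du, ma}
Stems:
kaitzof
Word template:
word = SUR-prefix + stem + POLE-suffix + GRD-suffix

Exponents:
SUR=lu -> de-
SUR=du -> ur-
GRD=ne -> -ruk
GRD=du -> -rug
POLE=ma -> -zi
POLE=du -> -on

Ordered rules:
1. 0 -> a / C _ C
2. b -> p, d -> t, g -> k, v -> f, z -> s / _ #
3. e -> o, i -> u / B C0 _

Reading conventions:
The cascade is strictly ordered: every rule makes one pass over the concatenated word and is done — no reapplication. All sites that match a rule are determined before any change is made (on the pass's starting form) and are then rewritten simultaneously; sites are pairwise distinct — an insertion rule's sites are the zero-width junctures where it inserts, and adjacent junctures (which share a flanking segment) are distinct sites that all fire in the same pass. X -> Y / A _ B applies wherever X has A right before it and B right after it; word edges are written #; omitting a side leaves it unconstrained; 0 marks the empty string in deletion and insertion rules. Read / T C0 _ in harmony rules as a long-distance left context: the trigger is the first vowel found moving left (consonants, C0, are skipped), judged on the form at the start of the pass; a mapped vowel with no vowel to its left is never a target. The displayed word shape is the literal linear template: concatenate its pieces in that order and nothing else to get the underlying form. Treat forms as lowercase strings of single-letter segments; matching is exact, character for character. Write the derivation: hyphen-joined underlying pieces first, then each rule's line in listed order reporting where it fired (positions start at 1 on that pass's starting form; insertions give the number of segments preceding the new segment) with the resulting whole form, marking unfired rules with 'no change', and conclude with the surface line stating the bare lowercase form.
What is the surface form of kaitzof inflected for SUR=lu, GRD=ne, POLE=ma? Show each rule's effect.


underlying: de-kaitzof-zi-ruk
1. 0 -> a / C _ C: inserts after position(s) 6, 9: dekaitazofaziruk
2. b -> p, d -> t, g -> k, v -> f, z -> s / _ #: no change
3. e -> o, i -> u / B C0 _: fires at position(s) 5, 13: dekautazofazuruk
surface: dekautazofazuruk
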